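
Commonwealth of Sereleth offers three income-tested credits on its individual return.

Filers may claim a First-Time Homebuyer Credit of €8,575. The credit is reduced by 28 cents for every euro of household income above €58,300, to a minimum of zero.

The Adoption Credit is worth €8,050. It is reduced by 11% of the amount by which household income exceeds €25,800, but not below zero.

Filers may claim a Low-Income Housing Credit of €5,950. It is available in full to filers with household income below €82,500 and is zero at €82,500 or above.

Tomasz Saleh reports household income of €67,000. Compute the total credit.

€15,607

First-Time Homebuyer Credit: 28% of the €8,700 excess over €58,300 is €2,436; credit = €8,575 − €2,436 = €6,139.
Adoption Credit: 11% of the €41,200 excess over €25,800 is €4,532; credit = €8,050 − €4,532 = €3,518.
Low-Income Housing Credit: €67,000 is below the €82,500 cutoff, so the full €5,950 applies.
Total: €6,139 + €3,518 + €5,950 = €15,607.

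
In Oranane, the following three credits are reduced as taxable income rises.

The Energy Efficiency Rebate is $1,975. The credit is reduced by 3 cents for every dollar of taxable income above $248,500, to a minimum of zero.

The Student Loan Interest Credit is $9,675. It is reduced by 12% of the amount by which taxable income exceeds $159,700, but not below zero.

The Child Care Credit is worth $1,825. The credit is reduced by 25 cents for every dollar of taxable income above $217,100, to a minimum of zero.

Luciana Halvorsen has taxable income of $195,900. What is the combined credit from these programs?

$9,131

Energy Efficiency Rebate: $195,900 is at or below the $248,500 threshold, so the full $1,975 applies.
Student Loan Interest Credit: 12% of the $36,200 excess over $159,700 is $4,344; credit = $9,675 − $4,344 = $5,331.
Child Care Credit: $195,900 is at or below the $217,100 threshold, so the full $1,825 applies.
Total: $1,975 + $5,331 + $1,825 = $9,131.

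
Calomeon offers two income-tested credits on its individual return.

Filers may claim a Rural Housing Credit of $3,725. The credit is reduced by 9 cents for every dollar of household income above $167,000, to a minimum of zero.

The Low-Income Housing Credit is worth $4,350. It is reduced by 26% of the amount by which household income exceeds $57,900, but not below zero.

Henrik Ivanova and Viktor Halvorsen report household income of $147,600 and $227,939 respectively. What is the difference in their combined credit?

$3,725

Henrik ($147,600): Rural Housing Credit: $147,600 is at or below the $167,000 threshold, so the full $3,725 applies. Low-Income Housing Credit: 26% of the $89,700 excess over $57,900 is $23,322 ≥ base, so the credit is $0. total $3,725 + $0 = $3,725
Viktor ($227,939): Rural Housing Credit: 9% of the $60,939 excess over $167,000 is $5,484.51 ≥ base, so the credit is $0. Low-Income Housing Credit: 26% of the $170,039 excess over $57,900 is $44,210.14 ≥ base, so the credit is $0. total $0 + $0 = $0
Difference: |$3,725 − $0| = $3,725.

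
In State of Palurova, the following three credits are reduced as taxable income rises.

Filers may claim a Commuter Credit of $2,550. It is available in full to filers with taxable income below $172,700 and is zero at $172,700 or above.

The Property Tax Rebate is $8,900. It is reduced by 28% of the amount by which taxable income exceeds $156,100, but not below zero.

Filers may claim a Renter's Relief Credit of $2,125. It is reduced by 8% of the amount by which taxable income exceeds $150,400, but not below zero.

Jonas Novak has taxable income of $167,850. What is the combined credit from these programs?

$8,889

Commuter Credit: $167,850 is below the $172,700 cutoff, so the full $2,550 applies.
Property Tax Rebate: 28% of the $11,750 excess over $156,100 is $3,290; credit = $8,900 − $3,290 = $5,610.
Renter's Relief Credit: 8% of the $17,450 excess over $150,400 is $1,396; credit = $2,125 − $1,396 = $729.
Total: $2,550 + $5,610 + $729 = $8,889.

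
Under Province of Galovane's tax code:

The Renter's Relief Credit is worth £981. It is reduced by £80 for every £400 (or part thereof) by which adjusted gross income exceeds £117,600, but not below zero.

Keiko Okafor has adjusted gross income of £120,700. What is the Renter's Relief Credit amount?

£341

Renter's Relief Credit: income exceeds £117,600 by £3,100, which is 8 full-or-partial £400 increments; reduction = 8 × £80 = £640, leaving £341.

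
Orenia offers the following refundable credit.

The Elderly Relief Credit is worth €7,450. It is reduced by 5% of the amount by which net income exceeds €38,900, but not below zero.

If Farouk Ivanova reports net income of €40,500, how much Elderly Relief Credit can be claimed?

Elderly Relief Credit: 5% of the €1,600 excess over €38,900 is €80; credit = €7,450 − €80 = €7,370.

€7,370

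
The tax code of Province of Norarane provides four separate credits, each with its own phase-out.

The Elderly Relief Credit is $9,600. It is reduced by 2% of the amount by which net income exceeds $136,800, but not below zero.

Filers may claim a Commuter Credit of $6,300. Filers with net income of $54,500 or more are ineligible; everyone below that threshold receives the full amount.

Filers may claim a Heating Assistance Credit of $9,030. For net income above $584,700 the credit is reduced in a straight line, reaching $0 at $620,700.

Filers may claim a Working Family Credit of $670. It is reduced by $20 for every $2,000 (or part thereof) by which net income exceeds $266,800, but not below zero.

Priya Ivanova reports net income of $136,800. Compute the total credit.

Elderly Relief Credit: $136,800 is at or below the $136,800 threshold, so the full $9,600 applies.
Commuter Credit: $136,800 meets or exceeds the $54,500 cutoff, so the credit is $0.
Heating Assistance Credit: $136,800 is at or below the $584,700 threshold, so the full $9,030 applies.
Working Family Credit: $136,800 is at or below the $266,800 threshold, so the full $670 applies.
Total: $9,600 + $0 + $9,030 + $670 = $19,300.

$19,300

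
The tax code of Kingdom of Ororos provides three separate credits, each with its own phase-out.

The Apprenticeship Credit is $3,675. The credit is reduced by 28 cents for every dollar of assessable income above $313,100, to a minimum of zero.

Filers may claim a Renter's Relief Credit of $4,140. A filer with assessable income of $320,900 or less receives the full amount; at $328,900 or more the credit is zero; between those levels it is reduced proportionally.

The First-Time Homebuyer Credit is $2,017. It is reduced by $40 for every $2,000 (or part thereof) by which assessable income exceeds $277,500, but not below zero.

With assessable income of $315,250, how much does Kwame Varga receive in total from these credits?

Apprenticeship Credit: 28% of the $2,150 excess over $313,100 is $602; credit = $3,675 − $602 = $3,073.
Renter's Relief Credit: $315,250 is at or below the $320,900 threshold, so the full $4,140 applies.
First-Time Homebuyer Credit: income exceeds $277,500 by $37,750, which is 19 full-or-partial $2,000 increments; reduction = 19 × $40 = $760, leaving $1,257.
Total: $3,073 + $4,140 + $1,257 = $8,470.

$8,470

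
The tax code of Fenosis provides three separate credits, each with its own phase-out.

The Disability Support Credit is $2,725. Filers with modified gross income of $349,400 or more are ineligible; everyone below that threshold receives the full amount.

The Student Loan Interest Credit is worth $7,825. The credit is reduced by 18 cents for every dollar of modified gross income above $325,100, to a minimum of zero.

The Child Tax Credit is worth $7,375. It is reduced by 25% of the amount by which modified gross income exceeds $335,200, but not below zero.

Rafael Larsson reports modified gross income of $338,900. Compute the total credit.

Disability Support Credit: $338,900 is below the $349,400 cutoff, so the full $2,725 applies.
Student Loan Interest Credit: 18% of the $13,800 excess over $325,100 is $2,484; credit = $7,825 − $2,484 = $5,341.
Child Tax Credit: 25% of the $3,700 excess over $335,200 is $925; credit = $7,375 − $925 = $6,450.
Total: $2,725 + $5,341 + $6,450 = $14,516.

$14,516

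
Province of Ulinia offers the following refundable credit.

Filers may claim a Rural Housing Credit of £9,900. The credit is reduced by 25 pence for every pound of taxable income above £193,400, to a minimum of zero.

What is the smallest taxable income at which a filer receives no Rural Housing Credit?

The credit falls by 25% of each pound above £193,400, so it reaches zero when the excess is £9,900 / 25% = £39,600: income = £193,400 + £39,600 = £233,000.

£233,000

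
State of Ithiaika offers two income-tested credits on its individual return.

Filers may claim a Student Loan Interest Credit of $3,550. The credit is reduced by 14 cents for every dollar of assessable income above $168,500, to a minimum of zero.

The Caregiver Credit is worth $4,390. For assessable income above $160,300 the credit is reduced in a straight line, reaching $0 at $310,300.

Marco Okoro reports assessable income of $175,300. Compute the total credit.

Student Loan Interest Credit: 14% of the $6,800 excess over $168,500 is $952; credit = $3,550 − $952 = $2,598.
Caregiver Credit: $175,300 is $15,000 into a $150,000 phase-out range, leaving 135,000/150,000 of the credit: $4,390 × 135,000/150,000 = $3,951.
Total: $2,598 + $3,951 = $6,549.

$6,549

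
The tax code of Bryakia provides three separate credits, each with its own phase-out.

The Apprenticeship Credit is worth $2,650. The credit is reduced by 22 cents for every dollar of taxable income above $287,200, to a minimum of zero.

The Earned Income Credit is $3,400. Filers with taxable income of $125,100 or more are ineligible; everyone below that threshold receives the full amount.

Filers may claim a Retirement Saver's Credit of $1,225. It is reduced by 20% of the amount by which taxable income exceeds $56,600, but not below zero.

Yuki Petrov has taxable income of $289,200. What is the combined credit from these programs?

$2,210

Apprenticeship Credit: 22% of the $2,000 excess over $287,200 is $440; credit = $2,650 − $440 = $2,210.
Earned Income Credit: $289,200 meets or exceeds the $125,100 cutoff, so the credit is $0.
Retirement Saver's Credit: 20% of the $232,600 excess over $56,600 is $46,520 ≥ base, so the credit is $0.
Total: $2,210 + $0 + $0 = $2,210.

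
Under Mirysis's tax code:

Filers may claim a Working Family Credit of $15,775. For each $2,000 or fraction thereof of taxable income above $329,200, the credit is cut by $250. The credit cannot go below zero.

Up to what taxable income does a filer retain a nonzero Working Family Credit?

$455,200

After 63 increments the reduction is 63 × $250 = $15,750, leaving $25; one more increment wipes it out. Increment 63 ends at excess 63 × $2,000 = $126,000, so the highest qualifying income is $329,200 + $126,000 = $455,200.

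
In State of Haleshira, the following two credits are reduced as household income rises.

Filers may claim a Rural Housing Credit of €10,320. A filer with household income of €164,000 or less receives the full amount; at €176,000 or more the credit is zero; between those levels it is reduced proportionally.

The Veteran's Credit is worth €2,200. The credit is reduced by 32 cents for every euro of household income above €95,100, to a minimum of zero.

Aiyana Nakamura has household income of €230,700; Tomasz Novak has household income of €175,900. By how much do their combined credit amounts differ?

Aiyana (€230,700): Rural Housing Credit: €230,700 is at or above €176,000, so the credit is €0. Veteran's Credit: 32% of the €135,600 excess over €95,100 is €43,392 ≥ base, so the credit is €0. total €0 + €0 = €0
Tomasz (€175,900): Rural Housing Credit: €175,900 is €11,900 into a €12,000 phase-out range, leaving 100/12,000 of the credit: €10,320 × 100/12,000 = €86. Veteran's Credit: 32% of the €80,800 excess over €95,100 is €25,856 ≥ base, so the credit is €0. total €86 + €0 = €86
Difference: |€0 − €86| = €86.

€86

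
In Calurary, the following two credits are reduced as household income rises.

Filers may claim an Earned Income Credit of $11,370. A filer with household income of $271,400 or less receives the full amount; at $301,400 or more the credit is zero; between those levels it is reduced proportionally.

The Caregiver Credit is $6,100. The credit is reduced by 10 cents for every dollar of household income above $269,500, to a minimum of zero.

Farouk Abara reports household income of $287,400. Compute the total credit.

Earned Income Credit: $287,400 is $16,000 into a $30,000 phase-out range, leaving 14,000/30,000 of the credit: $11,370 × 14,000/30,000 = $5,306.
Caregiver Credit: 10% of the $17,900 excess over $269,500 is $1,790; credit = $6,100 − $1,790 = $4,310.
Total: $5,306 + $4,310 = $9,616.

$9,616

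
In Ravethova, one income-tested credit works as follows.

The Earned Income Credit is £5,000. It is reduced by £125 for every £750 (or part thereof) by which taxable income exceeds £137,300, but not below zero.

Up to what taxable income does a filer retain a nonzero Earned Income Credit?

After 39 increments the reduction is 39 × £125 = £4,875, leaving £125; one more increment wipes it out. Increment 39 ends at excess 39 × £750 = £29,250, so the highest qualifying income is £137,300 + £29,250 = £166,550.

£166,550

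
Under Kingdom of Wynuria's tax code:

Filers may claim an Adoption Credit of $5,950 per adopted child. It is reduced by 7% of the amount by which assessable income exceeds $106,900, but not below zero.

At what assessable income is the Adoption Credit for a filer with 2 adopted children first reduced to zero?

$276,900

Full credit = 2 × $5,950 = $11,900.
The credit falls by 7% of each dollar above $106,900, so it reaches zero when the excess is $11,900 / 7% = $170,000: income = $106,900 + $170,000 = $276,900.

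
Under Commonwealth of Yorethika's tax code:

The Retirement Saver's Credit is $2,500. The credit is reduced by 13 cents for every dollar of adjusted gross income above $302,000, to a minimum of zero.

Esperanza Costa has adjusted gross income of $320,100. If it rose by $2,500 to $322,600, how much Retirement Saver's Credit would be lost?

At $320,100 — 13% of the $18,100 excess over $302,000 is $2,353; credit = $2,500 − $2,353 = $147.
At $322,600 — 13% of the $20,600 excess over $302,000 is $2,678 ≥ base, so the credit is $0.
Lost: $147 − $0 = $147.

$147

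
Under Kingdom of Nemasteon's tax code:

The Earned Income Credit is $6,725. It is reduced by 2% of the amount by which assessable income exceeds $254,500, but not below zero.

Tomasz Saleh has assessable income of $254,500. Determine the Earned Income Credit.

$6,725

Earned Income Credit: $254,500 is at or below the $254,500 threshold, so the full $6,725 applies.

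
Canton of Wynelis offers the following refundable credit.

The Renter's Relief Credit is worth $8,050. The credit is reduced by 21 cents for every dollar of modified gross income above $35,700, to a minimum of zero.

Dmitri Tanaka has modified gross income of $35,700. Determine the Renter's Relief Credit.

Renter's Relief Credit: $35,700 is at or below the $35,700 threshold, so the full $8,050 applies.

$8,050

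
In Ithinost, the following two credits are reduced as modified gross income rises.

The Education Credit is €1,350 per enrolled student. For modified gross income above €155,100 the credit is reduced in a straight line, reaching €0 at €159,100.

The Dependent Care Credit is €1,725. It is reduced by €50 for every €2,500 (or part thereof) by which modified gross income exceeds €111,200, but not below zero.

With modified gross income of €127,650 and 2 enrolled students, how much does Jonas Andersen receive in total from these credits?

€4,075

Education Credit: base = 2 × €1,350 = €2,700. €127,650 is at or below the €155,100 threshold, so the full €2,700 applies.
Dependent Care Credit: income exceeds €111,200 by €16,450, which is 7 full-or-partial €2,500 increments; reduction = 7 × €50 = €350, leaving €1,375.
Total: €2,700 + €1,375 = €4,075.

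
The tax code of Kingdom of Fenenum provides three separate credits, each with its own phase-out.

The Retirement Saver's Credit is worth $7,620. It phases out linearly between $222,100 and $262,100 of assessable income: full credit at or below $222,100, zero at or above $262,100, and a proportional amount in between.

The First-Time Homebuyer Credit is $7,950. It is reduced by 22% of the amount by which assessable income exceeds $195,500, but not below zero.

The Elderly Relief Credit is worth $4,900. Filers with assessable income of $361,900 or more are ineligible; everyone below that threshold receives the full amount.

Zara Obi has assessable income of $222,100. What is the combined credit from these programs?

$14,618

Retirement Saver's Credit: $222,100 is at or below the $222,100 threshold, so the full $7,620 applies.
First-Time Homebuyer Credit: 22% of the $26,600 excess over $195,500 is $5,852; credit = $7,950 − $5,852 = $2,098.
Elderly Relief Credit: $222,100 is below the $361,900 cutoff, so the full $4,900 applies.
Total: $7,620 + $2,098 + $4,900 = $14,618.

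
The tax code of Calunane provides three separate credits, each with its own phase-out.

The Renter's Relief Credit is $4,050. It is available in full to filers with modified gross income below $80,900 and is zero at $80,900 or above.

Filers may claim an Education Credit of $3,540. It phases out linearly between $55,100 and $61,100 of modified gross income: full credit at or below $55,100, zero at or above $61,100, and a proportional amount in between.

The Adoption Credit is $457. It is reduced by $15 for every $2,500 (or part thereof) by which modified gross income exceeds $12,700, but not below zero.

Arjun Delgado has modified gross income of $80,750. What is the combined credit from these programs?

Renter's Relief Credit: $80,750 is below the $80,900 cutoff, so the full $4,050 applies.
Education Credit: $80,750 is at or above $61,100, so the credit is $0.
Adoption Credit: income exceeds $12,700 by $68,050, which is 28 full-or-partial $2,500 increments; reduction = 28 × $15 = $420, leaving $37.
Total: $4,050 + $0 + $37 = $4,087.

$4,087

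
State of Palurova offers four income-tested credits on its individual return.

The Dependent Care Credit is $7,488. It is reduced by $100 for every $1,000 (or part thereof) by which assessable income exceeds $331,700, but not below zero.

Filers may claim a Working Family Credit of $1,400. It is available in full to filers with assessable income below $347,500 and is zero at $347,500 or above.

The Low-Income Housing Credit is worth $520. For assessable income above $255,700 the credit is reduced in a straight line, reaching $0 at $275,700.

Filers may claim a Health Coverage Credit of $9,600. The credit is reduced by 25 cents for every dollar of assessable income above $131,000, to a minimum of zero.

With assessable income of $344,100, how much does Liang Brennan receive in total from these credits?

Dependent Care Credit: income exceeds $331,700 by $12,400, which is 13 full-or-partial $1,000 increments; reduction = 13 × $100 = $1,300, leaving $6,188.
Working Family Credit: $344,100 is below the $347,500 cutoff, so the full $1,400 applies.
Low-Income Housing Credit: $344,100 is at or above $275,700, so the credit is $0.
Health Coverage Credit: 25% of the $213,100 excess over $131,000 is $53,275 ≥ base, so the credit is $0.
Total: $6,188 + $1,400 + $0 + $0 = $7,588.

$7,588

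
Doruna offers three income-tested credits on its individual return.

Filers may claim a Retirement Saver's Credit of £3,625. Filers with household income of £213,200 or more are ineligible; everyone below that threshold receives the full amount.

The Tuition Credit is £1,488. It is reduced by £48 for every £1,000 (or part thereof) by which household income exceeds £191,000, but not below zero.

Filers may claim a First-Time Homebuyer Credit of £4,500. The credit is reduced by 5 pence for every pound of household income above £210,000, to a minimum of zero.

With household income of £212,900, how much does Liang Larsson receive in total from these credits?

Retirement Saver's Credit: £212,900 is below the £213,200 cutoff, so the full £3,625 applies.
Tuition Credit: income exceeds £191,000 by £21,900, which is 22 full-or-partial £1,000 increments; reduction = 22 × £48 = £1,056, leaving £432.
First-Time Homebuyer Credit: 5% of the £2,900 excess over £210,000 is £145; credit = £4,500 − £145 = £4,355.
Total: £3,625 + £432 + £4,355 = £8,412.

£8,412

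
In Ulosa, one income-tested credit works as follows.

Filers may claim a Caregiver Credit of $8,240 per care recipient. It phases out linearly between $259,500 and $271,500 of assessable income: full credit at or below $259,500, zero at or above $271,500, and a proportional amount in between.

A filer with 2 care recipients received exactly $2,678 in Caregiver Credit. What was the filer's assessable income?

$269,550

Full credit = 2 × $8,240 = $16,480.
$2,678 is 2,678/16,480 of the full $16,480, so 13,802/16,480 of the $12,000 range has been used: income = $259,500 + $12,000 × 13,802/16,480 = $269,550.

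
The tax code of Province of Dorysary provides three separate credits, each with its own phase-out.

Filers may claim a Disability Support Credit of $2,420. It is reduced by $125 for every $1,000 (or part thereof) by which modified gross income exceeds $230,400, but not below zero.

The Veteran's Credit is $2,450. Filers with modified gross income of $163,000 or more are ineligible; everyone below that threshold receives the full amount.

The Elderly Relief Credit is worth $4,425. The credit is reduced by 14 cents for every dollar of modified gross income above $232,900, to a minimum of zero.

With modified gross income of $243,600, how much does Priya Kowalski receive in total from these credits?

Disability Support Credit: income exceeds $230,400 by $13,200, which is 14 full-or-partial $1,000 increments; reduction = 14 × $125 = $1,750, leaving $670.
Veteran's Credit: $243,600 meets or exceeds the $163,000 cutoff, so the credit is $0.
Elderly Relief Credit: 14% of the $10,700 excess over $232,900 is $1,498; credit = $4,425 − $1,498 = $2,927.
Total: $670 + $0 + $2,927 = $3,597.

$3,597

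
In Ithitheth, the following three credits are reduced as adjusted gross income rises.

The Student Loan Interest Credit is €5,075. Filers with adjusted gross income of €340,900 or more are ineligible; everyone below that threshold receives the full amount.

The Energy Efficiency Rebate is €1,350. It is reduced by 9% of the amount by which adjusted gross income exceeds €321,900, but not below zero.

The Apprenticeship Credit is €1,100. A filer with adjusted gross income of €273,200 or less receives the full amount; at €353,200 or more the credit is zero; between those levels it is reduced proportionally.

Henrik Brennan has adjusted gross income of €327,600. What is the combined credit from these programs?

Student Loan Interest Credit: €327,600 is below the €340,900 cutoff, so the full €5,075 applies.
Energy Efficiency Rebate: 9% of the €5,700 excess over €321,900 is €513; credit = €1,350 − €513 = €837.
Apprenticeship Credit: €327,600 is €54,400 into a €80,000 phase-out range, leaving 25,600/80,000 of the credit: €1,100 × 25,600/80,000 = €352.
Total: €5,075 + €837 + €352 = €6,264.

€6,264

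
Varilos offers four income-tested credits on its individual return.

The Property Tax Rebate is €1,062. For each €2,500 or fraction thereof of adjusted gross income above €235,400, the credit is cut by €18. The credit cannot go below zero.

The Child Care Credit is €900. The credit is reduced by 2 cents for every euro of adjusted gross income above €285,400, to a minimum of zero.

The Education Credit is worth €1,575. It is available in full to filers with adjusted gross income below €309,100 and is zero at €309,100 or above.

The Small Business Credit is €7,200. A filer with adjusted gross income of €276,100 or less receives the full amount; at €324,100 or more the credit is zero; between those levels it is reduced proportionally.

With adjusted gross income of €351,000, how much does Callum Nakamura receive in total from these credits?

€216

Property Tax Rebate: income exceeds €235,400 by €115,600, which is 47 full-or-partial €2,500 increments; reduction = 47 × €18 = €846, leaving €216.
Child Care Credit: 2% of the €65,600 excess over €285,400 is €1,312 ≥ base, so the credit is €0.
Education Credit: €351,000 meets or exceeds the €309,100 cutoff, so the credit is €0.
Small Business Credit: €351,000 is at or above €324,100, so the credit is €0.
Total: €216 + €0 + €0 + €0 = €216.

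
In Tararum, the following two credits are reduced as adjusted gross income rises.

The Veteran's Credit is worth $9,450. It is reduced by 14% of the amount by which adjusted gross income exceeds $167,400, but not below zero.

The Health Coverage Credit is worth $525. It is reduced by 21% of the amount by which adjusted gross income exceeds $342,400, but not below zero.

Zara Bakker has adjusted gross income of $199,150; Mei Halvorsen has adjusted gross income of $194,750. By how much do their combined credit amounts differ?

$616

Zara ($199,150): Veteran's Credit: 14% of the $31,750 excess over $167,400 is $4,445; credit = $9,450 − $4,445 = $5,005. Health Coverage Credit: $199,150 is at or below the $342,400 threshold, so the full $525 applies. total $5,005 + $525 = $5,530
Mei ($194,750): Veteran's Credit: 14% of the $27,350 excess over $167,400 is $3,829; credit = $9,450 − $3,829 = $5,621. Health Coverage Credit: $194,750 is at or below the $342,400 threshold, so the full $525 applies. total $5,621 + $525 = $6,146
Difference: |$5,530 − $6,146| = $616.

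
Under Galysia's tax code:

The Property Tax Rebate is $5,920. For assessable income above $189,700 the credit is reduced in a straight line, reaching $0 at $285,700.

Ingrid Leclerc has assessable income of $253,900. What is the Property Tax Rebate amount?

$1,961

Property Tax Rebate: $253,900 is $64,200 into a $96,000 phase-out range, leaving 31,800/96,000 of the credit: $5,920 × 31,800/96,000 = $1,961.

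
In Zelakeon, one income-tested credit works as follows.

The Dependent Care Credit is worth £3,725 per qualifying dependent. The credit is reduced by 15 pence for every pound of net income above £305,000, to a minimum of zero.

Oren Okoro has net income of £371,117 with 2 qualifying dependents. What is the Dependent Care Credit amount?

£0

Dependent Care Credit: base = 2 × £3,725 = £7,450. 15% of the £66,117 excess over £305,000 is £9,917.55 ≥ base, so the credit is £0.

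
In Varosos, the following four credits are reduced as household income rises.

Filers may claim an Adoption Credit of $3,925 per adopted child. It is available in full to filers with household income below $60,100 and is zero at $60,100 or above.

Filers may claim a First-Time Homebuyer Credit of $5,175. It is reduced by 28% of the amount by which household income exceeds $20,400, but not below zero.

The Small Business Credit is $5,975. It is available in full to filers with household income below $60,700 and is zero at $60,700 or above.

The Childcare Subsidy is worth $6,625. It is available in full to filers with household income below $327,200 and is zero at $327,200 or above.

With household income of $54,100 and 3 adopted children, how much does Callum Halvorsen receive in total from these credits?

Adoption Credit: base = 3 × $3,925 = $11,775. $54,100 is below the $60,100 cutoff, so the full $11,775 applies.
First-Time Homebuyer Credit: 28% of the $33,700 excess over $20,400 is $9,436 ≥ base, so the credit is $0.
Small Business Credit: $54,100 is below the $60,700 cutoff, so the full $5,975 applies.
Childcare Subsidy: $54,100 is below the $327,200 cutoff, so the full $6,625 applies.
Total: $11,775 + $0 + $5,975 + $6,625 = $24,375.

$24,375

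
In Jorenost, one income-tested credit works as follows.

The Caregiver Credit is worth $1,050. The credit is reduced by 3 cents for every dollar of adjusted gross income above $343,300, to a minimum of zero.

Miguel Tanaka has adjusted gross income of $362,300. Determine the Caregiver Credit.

$480

Caregiver Credit: 3% of the $19,000 excess over $343,300 is $570; credit = $1,050 − $570 = $480.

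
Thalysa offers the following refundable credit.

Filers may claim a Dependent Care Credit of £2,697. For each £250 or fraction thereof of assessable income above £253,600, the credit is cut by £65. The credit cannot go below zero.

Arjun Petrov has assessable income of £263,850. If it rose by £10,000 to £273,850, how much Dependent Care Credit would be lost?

£32

At £263,850 — income exceeds £253,600 by £10,250, which is 41 full-or-partial £250 increments; reduction = 41 × £65 = £2,665, leaving £32.
At £273,850 — income exceeds £253,600 by £20,250 → 81 increments × £65 = £5,265 ≥ base, so the credit is £0.
Lost: £32 − £0 = £32.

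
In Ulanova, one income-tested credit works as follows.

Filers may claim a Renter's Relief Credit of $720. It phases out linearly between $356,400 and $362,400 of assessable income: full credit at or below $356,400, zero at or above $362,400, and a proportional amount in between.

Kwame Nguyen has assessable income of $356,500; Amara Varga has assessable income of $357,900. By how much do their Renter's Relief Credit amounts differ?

Kwame ($356,500): Renter's Relief Credit: $356,500 is $100 into a $6,000 phase-out range, leaving 5,900/6,000 of the credit: $720 × 5,900/6,000 = $708.
Amara ($357,900): Renter's Relief Credit: $357,900 is $1,500 into a $6,000 phase-out range, leaving 4,500/6,000 of the credit: $720 × 4,500/6,000 = $540.
Difference: |$708 − $540| = $168.

$168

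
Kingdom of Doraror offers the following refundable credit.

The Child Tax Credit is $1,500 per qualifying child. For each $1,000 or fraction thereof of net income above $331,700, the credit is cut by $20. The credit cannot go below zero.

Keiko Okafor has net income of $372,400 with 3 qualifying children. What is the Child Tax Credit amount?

$3,680

Child Tax Credit: base = 3 × $1,500 = $4,500. income exceeds $331,700 by $40,700, which is 41 full-or-partial $1,000 increments; reduction = 41 × $20 = $820, leaving $3,680.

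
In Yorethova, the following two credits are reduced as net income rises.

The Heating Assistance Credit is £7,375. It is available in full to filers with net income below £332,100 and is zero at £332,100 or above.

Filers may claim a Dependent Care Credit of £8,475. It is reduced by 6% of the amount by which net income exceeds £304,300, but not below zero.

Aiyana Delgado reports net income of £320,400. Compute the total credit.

£14,884

Heating Assistance Credit: £320,400 is below the £332,100 cutoff, so the full £7,375 applies.
Dependent Care Credit: 6% of the £16,100 excess over £304,300 is £966; credit = £8,475 − £966 = £7,509.
Total: £7,375 + £7,509 = £14,884.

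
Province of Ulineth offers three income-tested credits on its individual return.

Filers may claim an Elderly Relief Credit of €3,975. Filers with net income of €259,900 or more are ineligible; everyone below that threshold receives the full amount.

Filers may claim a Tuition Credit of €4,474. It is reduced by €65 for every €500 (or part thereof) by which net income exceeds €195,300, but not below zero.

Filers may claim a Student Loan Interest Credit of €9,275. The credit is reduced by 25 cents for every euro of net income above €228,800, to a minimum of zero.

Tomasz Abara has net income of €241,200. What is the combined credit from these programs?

Elderly Relief Credit: €241,200 is below the €259,900 cutoff, so the full €3,975 applies.
Tuition Credit: income exceeds €195,300 by €45,900 → 92 increments × €65 = €5,980 ≥ base, so the credit is €0.
Student Loan Interest Credit: 25% of the €12,400 excess over €228,800 is €3,100; credit = €9,275 − €3,100 = €6,175.
Total: €3,975 + €0 + €6,175 = €10,150.

€10,150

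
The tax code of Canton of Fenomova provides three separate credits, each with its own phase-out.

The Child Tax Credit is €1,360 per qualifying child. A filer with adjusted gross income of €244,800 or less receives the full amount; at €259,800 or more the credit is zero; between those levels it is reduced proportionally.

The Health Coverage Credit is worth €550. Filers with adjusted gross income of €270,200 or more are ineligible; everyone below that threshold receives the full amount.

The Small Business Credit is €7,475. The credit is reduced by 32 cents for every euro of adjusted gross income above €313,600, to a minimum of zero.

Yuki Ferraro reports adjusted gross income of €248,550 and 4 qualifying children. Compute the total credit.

Child Tax Credit: base = 4 × €1,360 = €5,440. €248,550 is €3,750 into a €15,000 phase-out range, leaving 11,250/15,000 of the credit: €5,440 × 11,250/15,000 = €4,080.
Health Coverage Credit: €248,550 is below the €270,200 cutoff, so the full €550 applies.
Small Business Credit: €248,550 is at or below the €313,600 threshold, so the full €7,475 applies.
Total: €4,080 + €550 + €7,475 = €12,105.

€12,105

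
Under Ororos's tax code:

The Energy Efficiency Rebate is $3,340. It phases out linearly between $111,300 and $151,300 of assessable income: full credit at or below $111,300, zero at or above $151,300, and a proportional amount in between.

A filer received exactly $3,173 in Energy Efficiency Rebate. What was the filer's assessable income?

$113,300

$3,173 is 3,173/3,340 of the full $3,340, so 167/3,340 of the $40,000 range has been used: income = $111,300 + $40,000 × 167/3,340 = $113,300.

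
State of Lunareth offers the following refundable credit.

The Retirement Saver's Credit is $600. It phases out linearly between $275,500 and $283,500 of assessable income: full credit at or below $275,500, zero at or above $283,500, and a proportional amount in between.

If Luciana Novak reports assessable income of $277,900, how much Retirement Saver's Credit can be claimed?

Retirement Saver's Credit: $277,900 is $2,400 into a $8,000 phase-out range, leaving 5,600/8,000 of the credit: $600 × 5,600/8,000 = $420.

$420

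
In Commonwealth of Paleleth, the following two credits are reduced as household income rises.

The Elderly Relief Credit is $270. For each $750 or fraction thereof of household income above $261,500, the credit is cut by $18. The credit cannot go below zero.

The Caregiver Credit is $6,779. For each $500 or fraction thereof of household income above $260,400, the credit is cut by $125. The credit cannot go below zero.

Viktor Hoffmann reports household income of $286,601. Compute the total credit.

$154

Elderly Relief Credit: income exceeds $261,500 by $25,101 → 34 increments × $18 = $612 ≥ base, so the credit is $0.
Caregiver Credit: income exceeds $260,400 by $26,201, which is 53 full-or-partial $500 increments; reduction = 53 × $125 = $6,625, leaving $154.
Total: $0 + $154 = $154.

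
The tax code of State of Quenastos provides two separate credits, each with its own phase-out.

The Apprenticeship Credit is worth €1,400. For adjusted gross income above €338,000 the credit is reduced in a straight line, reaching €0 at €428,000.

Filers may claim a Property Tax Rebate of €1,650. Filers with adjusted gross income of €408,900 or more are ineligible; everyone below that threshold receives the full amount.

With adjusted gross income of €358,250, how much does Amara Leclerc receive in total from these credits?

Apprenticeship Credit: €358,250 is €20,250 into a €90,000 phase-out range, leaving 69,750/90,000 of the credit: €1,400 × 69,750/90,000 = €1,085.
Property Tax Rebate: €358,250 is below the €408,900 cutoff, so the full €1,650 applies.
Total: €1,085 + €1,650 = €2,735.

€2,735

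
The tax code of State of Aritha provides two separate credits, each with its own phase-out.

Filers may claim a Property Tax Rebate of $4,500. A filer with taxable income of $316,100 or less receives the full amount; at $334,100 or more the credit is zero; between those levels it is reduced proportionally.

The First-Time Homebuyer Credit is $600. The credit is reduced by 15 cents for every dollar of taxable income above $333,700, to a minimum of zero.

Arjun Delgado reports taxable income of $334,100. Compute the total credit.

Property Tax Rebate: $334,100 is at or above $334,100, so the credit is $0.
First-Time Homebuyer Credit: 15% of the $400 excess over $333,700 is $60; credit = $600 − $60 = $540.
Total: $0 + $540 = $540.

$540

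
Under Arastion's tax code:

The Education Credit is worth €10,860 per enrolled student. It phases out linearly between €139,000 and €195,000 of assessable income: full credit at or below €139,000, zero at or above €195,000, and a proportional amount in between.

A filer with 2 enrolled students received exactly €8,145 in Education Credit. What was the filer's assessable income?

€174,000

Full credit = 2 × €10,860 = €21,720.
€8,145 is 8,145/21,720 of the full €21,720, so 13,575/21,720 of the €56,000 range has been used: income = €139,000 + €56,000 × 13,575/21,720 = €174,000.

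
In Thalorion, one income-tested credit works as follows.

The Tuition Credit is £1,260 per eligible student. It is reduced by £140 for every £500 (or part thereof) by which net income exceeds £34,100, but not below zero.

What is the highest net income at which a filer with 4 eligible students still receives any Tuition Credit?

£51,600

Full credit = 4 × £1,260 = £5,040.
After 35 increments the reduction is 35 × £140 = £4,900, leaving £140; one more increment wipes it out. Increment 35 ends at excess 35 × £500 = £17,500, so the highest qualifying income is £34,100 + £17,500 = £51,600.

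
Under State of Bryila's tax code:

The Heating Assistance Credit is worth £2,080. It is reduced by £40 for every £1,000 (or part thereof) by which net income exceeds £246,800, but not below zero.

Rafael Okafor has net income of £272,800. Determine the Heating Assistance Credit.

£1,040

Heating Assistance Credit: income exceeds £246,800 by £26,000, which is 26 full-or-partial £1,000 increments; reduction = 26 × £40 = £1,040, leaving £1,040.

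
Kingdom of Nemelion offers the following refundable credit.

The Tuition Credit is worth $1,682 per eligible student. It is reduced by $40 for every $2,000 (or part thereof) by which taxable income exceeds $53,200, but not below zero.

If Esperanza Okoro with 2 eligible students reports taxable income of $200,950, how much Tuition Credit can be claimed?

$404

Tuition Credit: base = 2 × $1,682 = $3,364. income exceeds $53,200 by $147,750, which is 74 full-or-partial $2,000 increments; reduction = 74 × $40 = $2,960, leaving $404.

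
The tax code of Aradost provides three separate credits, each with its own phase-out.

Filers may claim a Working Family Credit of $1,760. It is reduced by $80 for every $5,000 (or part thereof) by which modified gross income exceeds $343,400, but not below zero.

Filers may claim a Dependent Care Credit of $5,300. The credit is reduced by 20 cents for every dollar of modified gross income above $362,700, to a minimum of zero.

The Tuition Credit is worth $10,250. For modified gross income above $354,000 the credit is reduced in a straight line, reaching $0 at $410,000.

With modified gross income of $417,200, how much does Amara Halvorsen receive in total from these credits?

Working Family Credit: income exceeds $343,400 by $73,800, which is 15 full-or-partial $5,000 increments; reduction = 15 × $80 = $1,200, leaving $560.
Dependent Care Credit: 20% of the $54,500 excess over $362,700 is $10,900 ≥ base, so the credit is $0.
Tuition Credit: $417,200 is at or above $410,000, so the credit is $0.
Total: $560 + $0 + $0 = $560.

$560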